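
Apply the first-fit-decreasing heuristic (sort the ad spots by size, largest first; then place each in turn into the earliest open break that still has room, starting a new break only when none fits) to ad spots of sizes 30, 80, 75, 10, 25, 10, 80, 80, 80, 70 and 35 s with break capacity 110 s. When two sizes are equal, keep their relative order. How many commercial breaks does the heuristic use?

6

Sorted descending: 80, 80, 80, 80, 75, 70, 35, 30, 25, 10, 10.
  80 → break 1 (new)  [load 80/110]
  80 → break 2 (new)  [load 80/110]
  80 → break 3 (new)  [load 80/110]
  80 → break 4 (new)  [load 80/110]
  75 → break 5 (new)  [load 75/110]
  70 → break 6 (new)  [load 70/110]
  35 → break 5  [load 110/110]
  30 → break 1  [load 110/110]
  25 → break 2  [load 105/110]
  10 → break 3  [load 90/110]
  10 → break 3  [load 100/110]
6 commercial breaks opened.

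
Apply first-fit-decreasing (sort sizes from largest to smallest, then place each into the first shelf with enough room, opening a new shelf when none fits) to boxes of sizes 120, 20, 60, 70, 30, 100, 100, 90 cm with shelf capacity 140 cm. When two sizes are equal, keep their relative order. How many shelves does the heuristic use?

5

Sorted descending: 120, 100, 100, 90, 70, 60, 30, 20.
  120 → shelf 1 (new)  [load 120/140]
  100 → shelf 2 (new)  [load 100/140]
  100 → shelf 3 (new)  [load 100/140]
  90 → shelf 4 (new)  [load 90/140]
  70 → shelf 5 (new)  [load 70/140]
  60 → shelf 5  [load 130/140]
  30 → shelf 2  [load 130/140]
  20 → shelf 1  [load 140/140]
5 shelves opened.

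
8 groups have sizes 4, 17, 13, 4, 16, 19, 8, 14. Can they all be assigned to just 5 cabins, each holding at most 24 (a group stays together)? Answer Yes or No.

A valid assignment using 5 cabins:
  cabin 1: 19 + 4 = 23
  cabin 2: 17 + 4 = 21
  cabin 3: 16 + 8 = 24
  cabin 4: 14 = 14
  cabin 5: 13 = 13
Every load is within 24, so 5 cabins suffice.

Yes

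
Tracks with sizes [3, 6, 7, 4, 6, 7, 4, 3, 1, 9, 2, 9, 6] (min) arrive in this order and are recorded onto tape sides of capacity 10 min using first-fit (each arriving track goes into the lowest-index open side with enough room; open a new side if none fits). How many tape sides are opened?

  3 → side 1 (new)  [load 3/10]
  6 → side 1  [load 9/10]
  7 → side 2 (new)  [load 7/10]
  4 → side 3 (new)  [load 4/10]
  6 → side 3  [load 10/10]
  7 → side 4 (new)  [load 7/10]
  4 → side 5 (new)  [load 4/10]
  3 → side 2  [load 10/10]
  1 → side 1  [load 10/10]
  9 → side 6 (new)  [load 9/10]
  2 → side 4  [load 9/10]
  9 → side 7 (new)  [load 9/10]
  6 → side 5  [load 10/10]
7 tape sides opened.

7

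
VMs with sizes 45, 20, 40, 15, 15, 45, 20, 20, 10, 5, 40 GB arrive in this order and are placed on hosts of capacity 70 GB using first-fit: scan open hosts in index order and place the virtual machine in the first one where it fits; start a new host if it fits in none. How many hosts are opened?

  45 → host 1 (new)  [load 45/70]
  20 → host 1  [load 65/70]
  40 → host 2 (new)  [load 40/70]
  15 → host 2  [load 55/70]
  15 → host 2  [load 70/70]
  45 → host 3 (new)  [load 45/70]
  20 → host 3  [load 65/70]
  20 → host 4 (new)  [load 20/70]
  10 → host 4  [load 30/70]
  5 → host 1  [load 70/70]
  40 → host 4  [load 70/70]
4 hosts opened.

4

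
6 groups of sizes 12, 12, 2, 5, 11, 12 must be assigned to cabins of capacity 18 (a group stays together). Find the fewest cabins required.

4

Total = 12 + 12 + 12 + 11 + 5 + 2 = 54.
Lower bound: ⌈54/18⌉ = 3 cabins.
Also, 4 groups each exceed 9, and no two of those can share a cabin, so at least 4 cabins are needed.
A packing using 4 cabins:
  cabin 1: 12 + 5 = 17
  cabin 2: 12 + 2 = 14
  cabin 3: 12 = 12
  cabin 4: 11 = 11
This matches the lower bound, so 4 is optimal.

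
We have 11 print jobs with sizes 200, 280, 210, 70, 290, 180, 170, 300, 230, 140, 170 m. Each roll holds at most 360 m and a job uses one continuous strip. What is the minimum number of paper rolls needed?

8

Total = 300 + 290 + 280 + 230 + 210 + 200 + 180 + 170 + 170 + 140 + 70 = 2240 m.
Lower bound: ⌈2240/360⌉ = 7 paper rolls.
A packing using 8 paper rolls:
  roll 1: 300 = 300
  roll 2: 290 + 70 = 360
  roll 3: 280 = 280
  roll 4: 230 = 230
  roll 5: 210 + 140 = 350
  roll 6: 200 = 200
  roll 7: 180 + 170 = 350
  roll 8: 170 = 170
No arrangement into 7 paper rolls stays within capacity, so 8 is optimal.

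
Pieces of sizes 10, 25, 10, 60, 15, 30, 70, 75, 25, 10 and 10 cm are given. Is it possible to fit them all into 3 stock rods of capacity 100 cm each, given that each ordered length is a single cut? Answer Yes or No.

Total = 340 cm; ⌈340/100⌉ = 4.
At least 4 stock rods are required, but only 3 are allowed.

No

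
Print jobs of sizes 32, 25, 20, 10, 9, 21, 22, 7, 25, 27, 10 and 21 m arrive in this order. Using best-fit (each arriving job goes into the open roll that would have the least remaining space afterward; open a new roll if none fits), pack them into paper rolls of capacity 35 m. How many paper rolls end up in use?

  32 → roll 1 (new)  [load 32/35]
  25 → roll 2 (new)  [load 25/35]
  20 → roll 3 (new)  [load 20/35]
  10 → roll 2  [load 35/35]
  9 → roll 3  [load 29/35]
  21 → roll 4 (new)  [load 21/35]
  22 → roll 5 (new)  [load 22/35]
  7 → roll 5  [load 29/35]
  25 → roll 6 (new)  [load 25/35]
  27 → roll 7 (new)  [load 27/35]
  10 → roll 6  [load 35/35]
  21 → roll 8 (new)  [load 21/35]
8 paper rolls opened.

8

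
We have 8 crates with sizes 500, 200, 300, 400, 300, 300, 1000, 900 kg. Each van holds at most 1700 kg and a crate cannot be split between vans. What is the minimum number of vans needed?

Total = 1000 + 900 + 500 + 400 + 300 + 300 + 300 + 200 = 3900 kg.
Lower bound: ⌈3900/1700⌉ = 3 vans.
A packing using 3 vans:
  van 1: 1000 + 500 + 200 = 1700
  van 2: 900 + 400 + 300 = 1600
  van 3: 300 + 300 = 600
This matches the lower bound, so 3 is optimal.

3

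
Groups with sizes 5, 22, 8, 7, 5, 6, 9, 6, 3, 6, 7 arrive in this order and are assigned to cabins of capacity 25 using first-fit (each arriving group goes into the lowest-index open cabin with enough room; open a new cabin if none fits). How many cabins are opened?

4

  5 → cabin 1 (new)  [load 5/25]
  22 → cabin 2 (new)  [load 22/25]
  8 → cabin 1  [load 13/25]
  7 → cabin 1  [load 20/25]
  5 → cabin 1  [load 25/25]
  6 → cabin 3 (new)  [load 6/25]
  9 → cabin 3  [load 15/25]
  6 → cabin 3  [load 21/25]
  3 → cabin 2  [load 25/25]
  6 → cabin 4 (new)  [load 6/25]
  7 → cabin 4  [load 13/25]
4 cabins opened.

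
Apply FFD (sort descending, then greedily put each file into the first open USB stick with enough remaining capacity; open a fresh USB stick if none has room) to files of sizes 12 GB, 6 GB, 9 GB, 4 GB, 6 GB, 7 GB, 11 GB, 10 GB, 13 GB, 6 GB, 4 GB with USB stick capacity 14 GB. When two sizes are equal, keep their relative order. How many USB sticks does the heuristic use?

Sorted descending: 13, 12, 11, 10, 9, 7, 6, 6, 6, 4, 4.
  13 → USB stick 1 (new)  [load 13/14]
  12 → USB stick 2 (new)  [load 12/14]
  11 → USB stick 3 (new)  [load 11/14]
  10 → USB stick 4 (new)  [load 10/14]
  9 → USB stick 5 (new)  [load 9/14]
  7 → USB stick 6 (new)  [load 7/14]
  6 → USB stick 6  [load 13/14]
  6 → USB stick 7 (new)  [load 6/14]
  6 → USB stick 7  [load 12/14]
  4 → USB stick 4  [load 14/14]
  4 → USB stick 5  [load 13/14]
7 USB sticks opened.

7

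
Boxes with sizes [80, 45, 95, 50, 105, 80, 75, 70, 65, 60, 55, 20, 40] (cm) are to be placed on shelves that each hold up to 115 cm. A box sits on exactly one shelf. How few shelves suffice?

8

Total = 105 + 95 + 80 + 80 + 75 + 70 + 65 + 60 + 55 + 50 + 45 + 40 + 20 = 840 cm.
Lower bound: ⌈840/115⌉ = 8 shelves.
A packing using 8 shelves:
  shelf 1: 105 = 105
  shelf 2: 95 + 20 = 115
  shelf 3: 80 = 80
  shelf 4: 80 = 80
  shelf 5: 75 + 40 = 115
  shelf 6: 70 + 45 = 115
  shelf 7: 65 + 50 = 115
  shelf 8: 60 + 55 = 115
This matches the lower bound, so 8 is optimal.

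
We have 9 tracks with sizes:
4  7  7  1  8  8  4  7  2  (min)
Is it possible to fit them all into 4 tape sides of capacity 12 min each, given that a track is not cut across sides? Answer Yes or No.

No

Total = 48 min; ⌈48/12⌉ = 4.
5 tracks each exceed half the capacity and cannot share a side, forcing at least 5 tape sides.
At least 5 tape sides are required, but only 4 are allowed.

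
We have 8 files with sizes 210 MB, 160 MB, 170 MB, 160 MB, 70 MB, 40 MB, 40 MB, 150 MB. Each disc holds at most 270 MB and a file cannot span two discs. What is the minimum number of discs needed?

5

Total = 210 + 170 + 160 + 160 + 150 + 70 + 40 + 40 = 1000 MB.
Lower bound: ⌈1000/270⌉ = 4 discs.
Also, 5 files each exceed 135 MB, and no two of those can share a disc, so at least 5 discs are needed.
A packing using 5 discs:
  disc 1: 210 + 40 = 250
  disc 2: 170 + 70 = 240
  disc 3: 160 + 40 = 200
  disc 4: 160 = 160
  disc 5: 150 = 150
This matches the lower bound, so 5 is optimal.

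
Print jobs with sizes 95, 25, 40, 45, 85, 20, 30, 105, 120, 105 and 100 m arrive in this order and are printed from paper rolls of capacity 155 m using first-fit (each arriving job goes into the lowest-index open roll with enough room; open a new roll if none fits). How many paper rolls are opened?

  95 → roll 1 (new)  [load 95/155]
  25 → roll 1  [load 120/155]
  40 → roll 2 (new)  [load 40/155]
  45 → roll 2  [load 85/155]
  85 → roll 3 (new)  [load 85/155]
  20 → roll 1  [load 140/155]
  30 → roll 2  [load 115/155]
  105 → roll 4 (new)  [load 105/155]
  120 → roll 5 (new)  [load 120/155]
  105 → roll 6 (new)  [load 105/155]
  100 → roll 7 (new)  [load 100/155]
7 paper rolls opened.

7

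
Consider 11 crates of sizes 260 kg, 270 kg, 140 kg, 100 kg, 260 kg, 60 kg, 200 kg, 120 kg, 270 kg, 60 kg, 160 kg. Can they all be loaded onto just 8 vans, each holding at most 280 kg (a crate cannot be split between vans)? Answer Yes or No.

Yes

A valid assignment using 8 vans:
  van 1: 270 = 270
  van 2: 270 = 270
  van 3: 260 = 260
  van 4: 260 = 260
  van 5: 200 + 60 = 260
  van 6: 160 + 120 = 280
  van 7: 140 + 100 = 240
  van 8: 60 = 60
Every load is within 280 kg, so 8 vans suffice.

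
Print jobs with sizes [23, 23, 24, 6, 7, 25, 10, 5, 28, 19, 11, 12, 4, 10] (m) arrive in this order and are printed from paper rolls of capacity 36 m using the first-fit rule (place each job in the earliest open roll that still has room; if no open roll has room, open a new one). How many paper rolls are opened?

7

  23 → roll 1 (new)  [load 23/36]
  23 → roll 2 (new)  [load 23/36]
  24 → roll 3 (new)  [load 24/36]
  6 → roll 1  [load 29/36]
  7 → roll 1  [load 36/36]
  25 → roll 4 (new)  [load 25/36]
  10 → roll 2  [load 33/36]
  5 → roll 3  [load 29/36]
  28 → roll 5 (new)  [load 28/36]
  19 → roll 6 (new)  [load 19/36]
  11 → roll 4  [load 36/36]
  12 → roll 6  [load 31/36]
  4 → roll 3  [load 33/36]
  10 → roll 7 (new)  [load 10/36]
7 paper rolls opened.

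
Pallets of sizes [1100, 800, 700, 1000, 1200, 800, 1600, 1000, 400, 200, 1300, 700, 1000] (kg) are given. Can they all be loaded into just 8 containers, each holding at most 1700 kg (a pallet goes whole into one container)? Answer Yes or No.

Yes

A valid assignment using 8 containers:
  container 1: 1600 = 1600
  container 2: 1300 + 400 = 1700
  container 3: 1200 + 200 = 1400
  container 4: 1100 = 1100
  container 5: 1000 + 700 = 1700
  container 6: 1000 + 700 = 1700
  container 7: 1000 = 1000
  container 8: 800 + 800 = 1600
Every load is within 1700 kg, so 8 containers suffice.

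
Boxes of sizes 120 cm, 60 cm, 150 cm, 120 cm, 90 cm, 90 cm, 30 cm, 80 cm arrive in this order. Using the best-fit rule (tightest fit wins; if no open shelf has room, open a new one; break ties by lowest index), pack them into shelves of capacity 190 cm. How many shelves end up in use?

5

  120 → shelf 1 (new)  [load 120/190]
  60 → shelf 1  [load 180/190]
  150 → shelf 2 (new)  [load 150/190]
  120 → shelf 3 (new)  [load 120/190]
  90 → shelf 4 (new)  [load 90/190]
  90 → shelf 4  [load 180/190]
  30 → shelf 2  [load 180/190]
  80 → shelf 5 (new)  [load 80/190]
5 shelves opened.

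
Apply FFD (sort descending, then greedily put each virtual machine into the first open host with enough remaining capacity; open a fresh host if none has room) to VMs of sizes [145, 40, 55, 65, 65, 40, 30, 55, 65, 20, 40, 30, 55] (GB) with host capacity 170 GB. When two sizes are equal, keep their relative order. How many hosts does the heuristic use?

5

Sorted descending: 145, 65, 65, 65, 55, 55, 55, 40, 40, 40, 30, 30, 20.
  145 → host 1 (new)  [load 145/170]
  65 → host 2 (new)  [load 65/170]
  65 → host 2  [load 130/170]
  65 → host 3 (new)  [load 65/170]
  55 → host 3  [load 120/170]
  55 → host 4 (new)  [load 55/170]
  55 → host 4  [load 110/170]
  40 → host 2  [load 170/170]
  40 → host 3  [load 160/170]
  40 → host 4  [load 150/170]
  30 → host 5 (new)  [load 30/170]
  30 → host 5  [load 60/170]
  20 → host 1  [load 165/170]
5 hosts opened.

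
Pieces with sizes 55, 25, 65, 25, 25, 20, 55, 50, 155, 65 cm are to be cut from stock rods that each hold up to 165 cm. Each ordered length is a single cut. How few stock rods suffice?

4

Total = 155 + 65 + 65 + 55 + 55 + 50 + 25 + 25 + 25 + 20 = 540 cm.
Lower bound: ⌈540/165⌉ = 4 stock rods.
A packing using 4 stock rods:
  stock rod 1: 155 = 155
  stock rod 2: 65 + 65 + 25 = 155
  stock rod 3: 55 + 55 + 50 = 160
  stock rod 4: 25 + 25 + 20 = 70
This matches the lower bound, so 4 is optimal.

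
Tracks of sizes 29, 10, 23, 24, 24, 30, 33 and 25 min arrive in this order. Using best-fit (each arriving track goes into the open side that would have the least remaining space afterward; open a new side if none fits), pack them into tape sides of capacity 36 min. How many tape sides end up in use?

7

  29 → side 1 (new)  [load 29/36]
  10 → side 2 (new)  [load 10/36]
  23 → side 2  [load 33/36]
  24 → side 3 (new)  [load 24/36]
  24 → side 4 (new)  [load 24/36]
  30 → side 5 (new)  [load 30/36]
  33 → side 6 (new)  [load 33/36]
  25 → side 7 (new)  [load 25/36]
7 tape sides opened.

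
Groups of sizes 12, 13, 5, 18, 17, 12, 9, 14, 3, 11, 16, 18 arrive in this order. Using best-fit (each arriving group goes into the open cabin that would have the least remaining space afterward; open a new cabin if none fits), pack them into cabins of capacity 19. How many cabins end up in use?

10

  12 → cabin 1 (new)  [load 12/19]
  13 → cabin 2 (new)  [load 13/19]
  5 → cabin 2  [load 18/19]
  18 → cabin 3 (new)  [load 18/19]
  17 → cabin 4 (new)  [load 17/19]
  12 → cabin 5 (new)  [load 12/19]
  9 → cabin 6 (new)  [load 9/19]
  14 → cabin 7 (new)  [load 14/19]
  3 → cabin 7  [load 17/19]
  11 → cabin 8 (new)  [load 11/19]
  16 → cabin 9 (new)  [load 16/19]
  18 → cabin 10 (new)  [load 18/19]
10 cabins opened.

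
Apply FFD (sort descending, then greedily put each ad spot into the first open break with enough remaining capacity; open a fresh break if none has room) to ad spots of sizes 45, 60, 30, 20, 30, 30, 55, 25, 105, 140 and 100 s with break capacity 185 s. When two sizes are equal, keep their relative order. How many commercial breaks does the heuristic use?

Sorted descending: 140, 105, 100, 60, 55, 45, 30, 30, 30, 25, 20.
  140 → break 1 (new)  [load 140/185]
  105 → break 2 (new)  [load 105/185]
  100 → break 3 (new)  [load 100/185]
  60 → break 2  [load 165/185]
  55 → break 3  [load 155/185]
  45 → break 1  [load 185/185]
  30 → break 3  [load 185/185]
  30 → break 4 (new)  [load 30/185]
  30 → break 4  [load 60/185]
  25 → break 4  [load 85/185]
  20 → break 2  [load 185/185]
4 commercial breaks opened.

4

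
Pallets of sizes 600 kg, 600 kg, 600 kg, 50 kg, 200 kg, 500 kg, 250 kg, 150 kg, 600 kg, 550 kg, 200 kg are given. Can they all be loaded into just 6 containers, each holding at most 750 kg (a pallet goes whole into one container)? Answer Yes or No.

No

Total = 4300 kg; ⌈4300/750⌉ = 6.
The bound of 6 does not rule out 6, but exhaustive search shows no assignment into 6 containers of capacity 750 kg exists — the minimum is 7.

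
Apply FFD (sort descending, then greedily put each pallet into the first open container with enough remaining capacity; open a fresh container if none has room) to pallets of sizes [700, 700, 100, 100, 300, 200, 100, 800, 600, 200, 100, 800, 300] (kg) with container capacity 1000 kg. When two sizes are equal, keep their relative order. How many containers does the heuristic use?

5

Sorted descending: 800, 800, 700, 700, 600, 300, 300, 200, 200, 100, 100, 100, 100.
  800 → container 1 (new)  [load 800/1000]
  800 → container 2 (new)  [load 800/1000]
  700 → container 3 (new)  [load 700/1000]
  700 → container 4 (new)  [load 700/1000]
  600 → container 5 (new)  [load 600/1000]
  300 → container 3  [load 1000/1000]
  300 → container 4  [load 1000/1000]
  200 → container 1  [load 1000/1000]
  200 → container 2  [load 1000/1000]
  100 → container 5  [load 700/1000]
  100 → container 5  [load 800/1000]
  100 → container 5  [load 900/1000]
  100 → container 5  [load 1000/1000]
5 containers opened.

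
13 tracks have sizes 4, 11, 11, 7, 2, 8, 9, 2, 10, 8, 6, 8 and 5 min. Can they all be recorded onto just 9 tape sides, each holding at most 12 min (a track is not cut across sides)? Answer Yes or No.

Yes

A valid assignment using 9 tape sides:
  side 1: 11 = 11
  side 2: 11 = 11
  side 3: 10 + 2 = 12
  side 4: 9 + 2 = 11
  side 5: 8 + 4 = 12
  side 6: 8 = 8
  side 7: 8 = 8
  side 8: 7 + 5 = 12
  side 9: 6 = 6
Every load is within 12 min, so 9 tape sides suffice.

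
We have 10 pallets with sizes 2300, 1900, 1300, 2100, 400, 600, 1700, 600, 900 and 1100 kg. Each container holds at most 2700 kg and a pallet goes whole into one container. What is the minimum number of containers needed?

Total = 2300 + 2100 + 1900 + 1700 + 1300 + 1100 + 900 + 600 + 600 + 400 = 12900 kg.
Lower bound: ⌈12900/2700⌉ = 5 containers.
A packing using 5 containers:
  container 1: 2300 + 400 = 2700
  container 2: 2100 + 600 = 2700
  container 3: 1900 + 600 = 2500
  container 4: 1700 + 900 = 2600
  container 5: 1300 + 1100 = 2400
This matches the lower bound, so 5 is optimal.

5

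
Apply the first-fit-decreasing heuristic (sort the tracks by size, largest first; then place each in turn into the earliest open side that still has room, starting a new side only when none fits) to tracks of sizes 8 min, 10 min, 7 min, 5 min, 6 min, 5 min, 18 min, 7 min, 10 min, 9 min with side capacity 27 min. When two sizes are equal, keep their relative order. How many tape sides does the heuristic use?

4

Sorted descending: 18, 10, 10, 9, 8, 7, 7, 6, 5, 5.
  18 → side 1 (new)  [load 18/27]
  10 → side 2 (new)  [load 10/27]
  10 → side 2  [load 20/27]
  9 → side 1  [load 27/27]
  8 → side 3 (new)  [load 8/27]
  7 → side 2  [load 27/27]
  7 → side 3  [load 15/27]
  6 → side 3  [load 21/27]
  5 → side 3  [load 26/27]
  5 → side 4 (new)  [load 5/27]
4 tape sides opened.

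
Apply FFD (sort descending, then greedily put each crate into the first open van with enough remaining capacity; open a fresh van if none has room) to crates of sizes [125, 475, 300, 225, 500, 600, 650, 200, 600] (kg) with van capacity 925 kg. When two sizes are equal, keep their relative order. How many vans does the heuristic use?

Sorted descending: 650, 600, 600, 500, 475, 300, 225, 200, 125.
  650 → van 1 (new)  [load 650/925]
  600 → van 2 (new)  [load 600/925]
  600 → van 3 (new)  [load 600/925]
  500 → van 4 (new)  [load 500/925]
  475 → van 5 (new)  [load 475/925]
  300 → van 2  [load 900/925]
  225 → van 1  [load 875/925]
  200 → van 3  [load 800/925]
  125 → van 3  [load 925/925]
5 vans opened.

5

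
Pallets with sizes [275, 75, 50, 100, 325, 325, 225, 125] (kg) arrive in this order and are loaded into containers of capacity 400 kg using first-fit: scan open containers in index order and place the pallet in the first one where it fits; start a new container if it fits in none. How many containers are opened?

  275 → container 1 (new)  [load 275/400]
  75 → container 1  [load 350/400]
  50 → container 1  [load 400/400]
  100 → container 2 (new)  [load 100/400]
  325 → container 3 (new)  [load 325/400]
  325 → container 4 (new)  [load 325/400]
  225 → container 2  [load 325/400]
  125 → container 5 (new)  [load 125/400]
5 containers opened.

5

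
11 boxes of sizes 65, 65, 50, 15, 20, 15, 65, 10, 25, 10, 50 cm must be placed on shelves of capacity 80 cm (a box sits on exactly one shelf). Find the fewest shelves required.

5

Total = 65 + 65 + 65 + 50 + 50 + 25 + 20 + 15 + 15 + 10 + 10 = 390 cm.
Lower bound: ⌈390/80⌉ = 5 shelves.
A packing using 5 shelves:
  shelf 1: 65 + 15 = 80
  shelf 2: 65 + 15 = 80
  shelf 3: 65 + 10 = 75
  shelf 4: 50 + 25 = 75
  shelf 5: 50 + 20 + 10 = 80
This matches the lower bound, so 5 is optimal.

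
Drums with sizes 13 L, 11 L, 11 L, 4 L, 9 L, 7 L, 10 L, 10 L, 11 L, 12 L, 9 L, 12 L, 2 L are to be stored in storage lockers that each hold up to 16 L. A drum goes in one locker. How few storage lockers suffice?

10

Total = 13 + 12 + 12 + 11 + 11 + 11 + 10 + 10 + 9 + 9 + 7 + 4 + 2 = 121 L.
Lower bound: ⌈121/16⌉ = 8 storage lockers.
Also, 10 drums each exceed 8 L, and no two of those can share a locker, so at least 10 storage lockers are needed.
A packing using 10 storage lockers:
  locker 1: 13 + 2 = 15
  locker 2: 12 + 4 = 16
  locker 3: 12 = 12
  locker 4: 11 = 11
  locker 5: 11 = 11
  locker 6: 11 = 11
  locker 7: 10 = 10
  locker 8: 10 = 10
  locker 9: 9 + 7 = 16
  locker 10: 9 = 9
This matches the lower bound, so 10 is optimal.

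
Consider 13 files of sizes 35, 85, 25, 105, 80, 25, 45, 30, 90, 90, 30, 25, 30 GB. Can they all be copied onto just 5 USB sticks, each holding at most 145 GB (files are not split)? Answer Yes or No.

Yes

A valid assignment using 5 USB sticks:
  USB stick 1: 105 + 35 = 140
  USB stick 2: 90 + 45 = 135
  USB stick 3: 90 + 30 + 25 = 145
  USB stick 4: 85 + 30 + 30 = 145
  USB stick 5: 80 + 25 + 25 = 130
Every load is within 145 GB, so 5 USB sticks suffice.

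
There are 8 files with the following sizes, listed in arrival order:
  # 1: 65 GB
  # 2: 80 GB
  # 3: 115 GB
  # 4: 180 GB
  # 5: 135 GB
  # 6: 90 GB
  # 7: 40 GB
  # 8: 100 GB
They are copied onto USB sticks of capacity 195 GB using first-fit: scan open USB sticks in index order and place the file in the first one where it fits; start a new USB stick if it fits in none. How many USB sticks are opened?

  65 → USB stick 1 (new)  [load 65/195]
  80 → USB stick 1  [load 145/195]
  115 → USB stick 2 (new)  [load 115/195]
  180 → USB stick 3 (new)  [load 180/195]
  135 → USB stick 4 (new)  [load 135/195]
  90 → USB stick 5 (new)  [load 90/195]
  40 → USB stick 1  [load 185/195]
  100 → USB stick 5  [load 190/195]
5 USB sticks opened.

5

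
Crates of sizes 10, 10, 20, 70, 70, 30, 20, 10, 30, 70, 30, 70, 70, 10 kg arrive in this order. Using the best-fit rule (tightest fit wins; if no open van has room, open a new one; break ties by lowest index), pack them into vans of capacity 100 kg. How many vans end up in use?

  10 → van 1 (new)  [load 10/100]
  10 → van 1  [load 20/100]
  20 → van 1  [load 40/100]
  70 → van 2 (new)  [load 70/100]
  70 → van 3 (new)  [load 70/100]
  30 → van 2  [load 100/100]
  20 → van 3  [load 90/100]
  10 → van 3  [load 100/100]
  30 → van 1  [load 70/100]
  70 → van 4 (new)  [load 70/100]
  30 → van 1  [load 100/100]
  70 → van 5 (new)  [load 70/100]
  70 → van 6 (new)  [load 70/100]
  10 → van 4  [load 80/100]
6 vans opened.

6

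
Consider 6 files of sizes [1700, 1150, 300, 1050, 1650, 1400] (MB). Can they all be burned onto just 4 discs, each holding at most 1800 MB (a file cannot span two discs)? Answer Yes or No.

No

Total = 7250 MB; ⌈7250/1800⌉ = 5.
At least 5 discs are required, but only 4 are allowed.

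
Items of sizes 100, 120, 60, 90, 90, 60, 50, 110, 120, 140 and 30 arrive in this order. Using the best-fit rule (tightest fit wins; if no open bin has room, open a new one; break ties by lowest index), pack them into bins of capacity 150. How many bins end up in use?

7

  100 → bin 1 (new)  [load 100/150]
  120 → bin 2 (new)  [load 120/150]
  60 → bin 3 (new)  [load 60/150]
  90 → bin 3  [load 150/150]
  90 → bin 4 (new)  [load 90/150]
  60 → bin 4  [load 150/150]
  50 → bin 1  [load 150/150]
  110 → bin 5 (new)  [load 110/150]
  120 → bin 6 (new)  [load 120/150]
  140 → bin 7 (new)  [load 140/150]
  30 → bin 2  [load 150/150]
7 bins opened.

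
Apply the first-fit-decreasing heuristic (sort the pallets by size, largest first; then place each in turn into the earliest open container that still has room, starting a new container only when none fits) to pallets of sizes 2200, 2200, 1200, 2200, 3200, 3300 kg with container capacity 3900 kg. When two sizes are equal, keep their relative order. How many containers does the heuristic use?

5

Sorted descending: 3300, 3200, 2200, 2200, 2200, 1200.
  3300 → container 1 (new)  [load 3300/3900]
  3200 → container 2 (new)  [load 3200/3900]
  2200 → container 3 (new)  [load 2200/3900]
  2200 → container 4 (new)  [load 2200/3900]
  2200 → container 5 (new)  [load 2200/3900]
  1200 → container 3  [load 3400/3900]
5 containers opened.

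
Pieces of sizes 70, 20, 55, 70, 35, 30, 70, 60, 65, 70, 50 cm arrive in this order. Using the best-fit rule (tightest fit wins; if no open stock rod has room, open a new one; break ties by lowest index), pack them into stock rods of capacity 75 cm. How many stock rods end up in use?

  70 → stock rod 1 (new)  [load 70/75]
  20 → stock rod 2 (new)  [load 20/75]
  55 → stock rod 2  [load 75/75]
  70 → stock rod 3 (new)  [load 70/75]
  35 → stock rod 4 (new)  [load 35/75]
  30 → stock rod 4  [load 65/75]
  70 → stock rod 5 (new)  [load 70/75]
  60 → stock rod 6 (new)  [load 60/75]
  65 → stock rod 7 (new)  [load 65/75]
  70 → stock rod 8 (new)  [load 70/75]
  50 → stock rod 9 (new)  [load 50/75]
9 stock rods opened.

9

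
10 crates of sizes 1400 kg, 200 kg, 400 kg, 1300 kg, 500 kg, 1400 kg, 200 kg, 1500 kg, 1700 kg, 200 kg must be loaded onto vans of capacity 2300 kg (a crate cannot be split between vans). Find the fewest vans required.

Total = 1700 + 1500 + 1400 + 1400 + 1300 + 500 + 400 + 200 + 200 + 200 = 8800 kg.
Lower bound: ⌈8800/2300⌉ = 4 vans.
Also, 5 crates each exceed 1150 kg, and no two of those can share a van, so at least 5 vans are needed.
A packing using 5 vans:
  van 1: 1700 + 500 = 2200
  van 2: 1500 + 400 + 200 + 200 = 2300
  van 3: 1400 + 200 = 1600
  van 4: 1400 = 1400
  van 5: 1300 = 1300
This matches the lower bound, so 5 is optimal.

5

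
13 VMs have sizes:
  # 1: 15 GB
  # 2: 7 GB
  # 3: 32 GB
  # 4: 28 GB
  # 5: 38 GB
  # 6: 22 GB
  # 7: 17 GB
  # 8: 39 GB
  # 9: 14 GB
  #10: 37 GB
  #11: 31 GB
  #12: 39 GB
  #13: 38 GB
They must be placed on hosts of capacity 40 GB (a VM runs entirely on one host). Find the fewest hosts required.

Total = 39 + 39 + 38 + 38 + 37 + 32 + 31 + 28 + 22 + 17 + 15 + 14 + 7 = 357 GB.
Lower bound: ⌈357/40⌉ = 9 hosts.
A packing using 10 hosts:
  host 1: 39 = 39
  host 2: 39 = 39
  host 3: 38 = 38
  host 4: 38 = 38
  host 5: 37 = 37
  host 6: 32 + 7 = 39
  host 7: 31 = 31
  host 8: 28 = 28
  host 9: 22 + 17 = 39
  host 10: 15 + 14 = 29
No arrangement into 9 hosts stays within capacity, so 10 is optimal.

10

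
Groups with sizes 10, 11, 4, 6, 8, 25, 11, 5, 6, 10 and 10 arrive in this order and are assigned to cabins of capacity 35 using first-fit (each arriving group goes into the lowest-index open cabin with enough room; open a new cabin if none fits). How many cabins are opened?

  10 → cabin 1 (new)  [load 10/35]
  11 → cabin 1  [load 21/35]
  4 → cabin 1  [load 25/35]
  6 → cabin 1  [load 31/35]
  8 → cabin 2 (new)  [load 8/35]
  25 → cabin 2  [load 33/35]
  11 → cabin 3 (new)  [load 11/35]
  5 → cabin 3  [load 16/35]
  6 → cabin 3  [load 22/35]
  10 → cabin 3  [load 32/35]
  10 → cabin 4 (new)  [load 10/35]
4 cabins opened.

4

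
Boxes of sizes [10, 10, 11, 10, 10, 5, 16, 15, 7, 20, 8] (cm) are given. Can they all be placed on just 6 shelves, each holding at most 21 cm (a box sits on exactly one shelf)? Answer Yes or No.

Total = 122 cm; ⌈122/21⌉ = 6.
The bound of 6 does not rule out 6, but exhaustive search shows no assignment into 6 shelves of capacity 21 cm exists — the minimum is 7.

No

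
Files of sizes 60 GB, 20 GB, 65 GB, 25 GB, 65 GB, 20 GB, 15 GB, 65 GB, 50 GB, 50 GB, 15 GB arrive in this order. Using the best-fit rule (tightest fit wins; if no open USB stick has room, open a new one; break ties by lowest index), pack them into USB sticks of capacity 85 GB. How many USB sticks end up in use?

  60 → USB stick 1 (new)  [load 60/85]
  20 → USB stick 1  [load 80/85]
  65 → USB stick 2 (new)  [load 65/85]
  25 → USB stick 3 (new)  [load 25/85]
  65 → USB stick 4 (new)  [load 65/85]
  20 → USB stick 2  [load 85/85]
  15 → USB stick 4  [load 80/85]
  65 → USB stick 5 (new)  [load 65/85]
  50 → USB stick 3  [load 75/85]
  50 → USB stick 6 (new)  [load 50/85]
  15 → USB stick 5  [load 80/85]
6 USB sticks opened.

6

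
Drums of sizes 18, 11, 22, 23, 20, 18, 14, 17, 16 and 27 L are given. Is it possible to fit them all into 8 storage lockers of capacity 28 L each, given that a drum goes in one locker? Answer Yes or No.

No

Total = 186 L; ⌈186/28⌉ = 7.
8 drums each exceed half the capacity and cannot share a locker, forcing at least 8 storage lockers.
The bound of 8 does not rule out 8, but exhaustive search shows no assignment into 8 storage lockers of capacity 28 L exists — the minimum is 9.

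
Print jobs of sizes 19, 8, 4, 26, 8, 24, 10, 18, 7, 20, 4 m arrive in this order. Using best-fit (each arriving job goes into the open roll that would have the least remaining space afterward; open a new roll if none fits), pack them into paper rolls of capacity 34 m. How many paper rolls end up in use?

  19 → roll 1 (new)  [load 19/34]
  8 → roll 1  [load 27/34]
  4 → roll 1  [load 31/34]
  26 → roll 2 (new)  [load 26/34]
  8 → roll 2  [load 34/34]
  24 → roll 3 (new)  [load 24/34]
  10 → roll 3  [load 34/34]
  18 → roll 4 (new)  [load 18/34]
  7 → roll 4  [load 25/34]
  20 → roll 5 (new)  [load 20/34]
  4 → roll 4  [load 29/34]
5 paper rolls opened.

5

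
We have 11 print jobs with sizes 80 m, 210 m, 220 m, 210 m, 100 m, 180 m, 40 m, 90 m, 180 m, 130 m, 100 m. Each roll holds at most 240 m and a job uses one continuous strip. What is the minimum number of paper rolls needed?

8

Total = 220 + 210 + 210 + 180 + 180 + 130 + 100 + 100 + 90 + 80 + 40 = 1540 m.
Lower bound: ⌈1540/240⌉ = 7 paper rolls.
A packing using 8 paper rolls:
  roll 1: 220 = 220
  roll 2: 210 = 210
  roll 3: 210 = 210
  roll 4: 180 + 40 = 220
  roll 5: 180 = 180
  roll 6: 130 + 100 = 230
  roll 7: 100 + 90 = 190
  roll 8: 80 = 80
No arrangement into 7 paper rolls stays within capacity, so 8 is optimal.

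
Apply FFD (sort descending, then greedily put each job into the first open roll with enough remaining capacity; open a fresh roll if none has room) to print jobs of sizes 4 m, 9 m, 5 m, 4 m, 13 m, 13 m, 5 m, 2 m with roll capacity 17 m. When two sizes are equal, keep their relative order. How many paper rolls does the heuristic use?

Sorted descending: 13, 13, 9, 5, 5, 4, 4, 2.
  13 → roll 1 (new)  [load 13/17]
  13 → roll 2 (new)  [load 13/17]
  9 → roll 3 (new)  [load 9/17]
  5 → roll 3  [load 14/17]
  5 → roll 4 (new)  [load 5/17]
  4 → roll 1  [load 17/17]
  4 → roll 2  [load 17/17]
  2 → roll 3  [load 16/17]
4 paper rolls opened.

4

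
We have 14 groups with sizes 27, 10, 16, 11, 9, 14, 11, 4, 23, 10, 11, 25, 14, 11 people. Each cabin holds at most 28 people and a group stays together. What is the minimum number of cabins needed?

8

Total = 27 + 25 + 23 + 16 + 14 + 14 + 11 + 11 + 11 + 11 + 10 + 10 + 9 + 4 = 196 people.
Lower bound: ⌈196/28⌉ = 7 cabins.
A packing using 8 cabins:
  cabin 1: 27 = 27
  cabin 2: 25 = 25
  cabin 3: 23 + 4 = 27
  cabin 4: 16 + 11 = 27
  cabin 5: 14 + 14 = 28
  cabin 6: 11 + 11 = 22
  cabin 7: 11 + 10 = 21
  cabin 8: 10 + 9 = 19
No arrangement into 7 cabins stays within capacity, so 8 is optimal.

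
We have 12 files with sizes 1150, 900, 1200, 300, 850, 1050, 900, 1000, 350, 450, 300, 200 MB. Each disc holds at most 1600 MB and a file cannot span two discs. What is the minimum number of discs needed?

Total = 1200 + 1150 + 1050 + 1000 + 900 + 900 + 850 + 450 + 350 + 300 + 300 + 200 = 8650 MB.
Lower bound: ⌈8650/1600⌉ = 6 discs.
Also, 7 files each exceed 800 MB, and no two of those can share a disc, so at least 7 discs are needed.
A packing using 7 discs:
  disc 1: 1200 + 350 = 1550
  disc 2: 1150 + 450 = 1600
  disc 3: 1050 + 300 + 200 = 1550
  disc 4: 1000 + 300 = 1300
  disc 5: 900 = 900
  disc 6: 900 = 900
  disc 7: 850 = 850
This matches the lower bound, so 7 is optimal.

7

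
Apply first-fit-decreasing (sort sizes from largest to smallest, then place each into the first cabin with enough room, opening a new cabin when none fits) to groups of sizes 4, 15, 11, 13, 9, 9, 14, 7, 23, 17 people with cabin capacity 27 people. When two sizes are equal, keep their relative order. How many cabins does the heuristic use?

Sorted descending: 23, 17, 15, 14, 13, 11, 9, 9, 7, 4.
  23 → cabin 1 (new)  [load 23/27]
  17 → cabin 2 (new)  [load 17/27]
  15 → cabin 3 (new)  [load 15/27]
  14 → cabin 4 (new)  [load 14/27]
  13 → cabin 4  [load 27/27]
  11 → cabin 3  [load 26/27]
  9 → cabin 2  [load 26/27]
  9 → cabin 5 (new)  [load 9/27]
  7 → cabin 5  [load 16/27]
  4 → cabin 1  [load 27/27]
5 cabins opened.

5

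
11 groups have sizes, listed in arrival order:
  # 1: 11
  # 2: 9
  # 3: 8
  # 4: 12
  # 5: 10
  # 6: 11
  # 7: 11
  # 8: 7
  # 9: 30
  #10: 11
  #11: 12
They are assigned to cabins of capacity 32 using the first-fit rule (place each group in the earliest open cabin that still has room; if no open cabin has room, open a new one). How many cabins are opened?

  11 → cabin 1 (new)  [load 11/32]
  9 → cabin 1  [load 20/32]
  8 → cabin 1  [load 28/32]
  12 → cabin 2 (new)  [load 12/32]
  10 → cabin 2  [load 22/32]
  11 → cabin 3 (new)  [load 11/32]
  11 → cabin 3  [load 22/32]
  7 → cabin 2  [load 29/32]
  30 → cabin 4 (new)  [load 30/32]
  11 → cabin 5 (new)  [load 11/32]
  12 → cabin 5  [load 23/32]
5 cabins opened.

5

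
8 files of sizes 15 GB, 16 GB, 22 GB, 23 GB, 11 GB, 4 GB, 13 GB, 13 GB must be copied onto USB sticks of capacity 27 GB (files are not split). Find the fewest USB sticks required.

5

Total = 23 + 22 + 16 + 15 + 13 + 13 + 11 + 4 = 117 GB.
Lower bound: ⌈117/27⌉ = 5 USB sticks.
A packing using 5 USB sticks:
  USB stick 1: 23 + 4 = 27
  USB stick 2: 22 = 22
  USB stick 3: 16 + 11 = 27
  USB stick 4: 15 = 15
  USB stick 5: 13 + 13 = 26
This matches the lower bound, so 5 is optimal.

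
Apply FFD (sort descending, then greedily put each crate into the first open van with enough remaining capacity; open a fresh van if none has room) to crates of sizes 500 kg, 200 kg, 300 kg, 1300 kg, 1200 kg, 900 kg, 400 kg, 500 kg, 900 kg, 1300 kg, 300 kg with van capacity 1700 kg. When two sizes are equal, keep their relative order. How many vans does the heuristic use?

5

Sorted descending: 1300, 1300, 1200, 900, 900, 500, 500, 400, 300, 300, 200.
  1300 → van 1 (new)  [load 1300/1700]
  1300 → van 2 (new)  [load 1300/1700]
  1200 → van 3 (new)  [load 1200/1700]
  900 → van 4 (new)  [load 900/1700]
  900 → van 5 (new)  [load 900/1700]
  500 → van 3  [load 1700/1700]
  500 → van 4  [load 1400/1700]
  400 → van 1  [load 1700/1700]
  300 → van 2  [load 1600/1700]
  300 → van 4  [load 1700/1700]
  200 → van 5  [load 1100/1700]
5 vans opened.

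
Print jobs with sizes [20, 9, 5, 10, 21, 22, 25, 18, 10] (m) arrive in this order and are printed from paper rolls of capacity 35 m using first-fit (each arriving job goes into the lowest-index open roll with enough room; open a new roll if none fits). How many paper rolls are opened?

5

  20 → roll 1 (new)  [load 20/35]
  9 → roll 1  [load 29/35]
  5 → roll 1  [load 34/35]
  10 → roll 2 (new)  [load 10/35]
  21 → roll 2  [load 31/35]
  22 → roll 3 (new)  [load 22/35]
  25 → roll 4 (new)  [load 25/35]
  18 → roll 5 (new)  [load 18/35]
  10 → roll 3  [load 32/35]
5 paper rolls opened.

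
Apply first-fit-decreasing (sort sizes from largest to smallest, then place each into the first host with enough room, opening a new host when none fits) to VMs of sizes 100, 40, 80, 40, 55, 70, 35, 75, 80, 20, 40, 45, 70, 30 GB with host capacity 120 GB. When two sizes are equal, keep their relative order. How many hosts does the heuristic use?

7

Sorted descending: 100, 80, 80, 75, 70, 70, 55, 45, 40, 40, 40, 35, 30, 20.
  100 → host 1 (new)  [load 100/120]
  80 → host 2 (new)  [load 80/120]
  80 → host 3 (new)  [load 80/120]
  75 → host 4 (new)  [load 75/120]
  70 → host 5 (new)  [load 70/120]
  70 → host 6 (new)  [load 70/120]
  55 → host 7 (new)  [load 55/120]
  45 → host 4  [load 120/120]
  40 → host 2  [load 120/120]
  40 → host 3  [load 120/120]
  40 → host 5  [load 110/120]
  35 → host 6  [load 105/120]
  30 → host 7  [load 85/120]
  20 → host 1  [load 120/120]
7 hosts opened.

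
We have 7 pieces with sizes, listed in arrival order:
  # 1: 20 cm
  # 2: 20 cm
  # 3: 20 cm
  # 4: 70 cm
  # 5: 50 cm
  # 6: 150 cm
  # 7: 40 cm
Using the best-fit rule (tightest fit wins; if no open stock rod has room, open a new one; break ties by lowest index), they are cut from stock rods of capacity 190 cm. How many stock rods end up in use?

2

  20 → stock rod 1 (new)  [load 20/190]
  20 → stock rod 1  [load 40/190]
  20 → stock rod 1  [load 60/190]
  70 → stock rod 1  [load 130/190]
  50 → stock rod 1  [load 180/190]
  150 → stock rod 2 (new)  [load 150/190]
  40 → stock rod 2  [load 190/190]
2 stock rods opened.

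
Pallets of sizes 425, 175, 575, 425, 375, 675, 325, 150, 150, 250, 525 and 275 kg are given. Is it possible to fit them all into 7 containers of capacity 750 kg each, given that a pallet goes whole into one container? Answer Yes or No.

Yes

A valid assignment using 7 containers:
  container 1: 675 = 675
  container 2: 575 + 175 = 750
  container 3: 525 + 150 = 675
  container 4: 425 + 325 = 750
  container 5: 425 + 275 = 700
  container 6: 375 + 250 = 625
  container 7: 150 = 150
Every load is within 750 kg, so 7 containers suffice.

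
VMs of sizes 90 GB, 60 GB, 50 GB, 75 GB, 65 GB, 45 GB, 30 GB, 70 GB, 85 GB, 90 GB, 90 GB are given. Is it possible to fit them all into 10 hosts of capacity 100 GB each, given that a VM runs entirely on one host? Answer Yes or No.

Yes

A valid assignment using 9 hosts:
  host 1: 90 = 90
  host 2: 90 = 90
  host 3: 90 = 90
  host 4: 85 = 85
  host 5: 75 = 75
  host 6: 70 + 30 = 100
  host 7: 65 = 65
  host 8: 60 = 60
  host 9: 50 + 45 = 95
That uses only 9 ≤ 10, so 10 hosts are enough.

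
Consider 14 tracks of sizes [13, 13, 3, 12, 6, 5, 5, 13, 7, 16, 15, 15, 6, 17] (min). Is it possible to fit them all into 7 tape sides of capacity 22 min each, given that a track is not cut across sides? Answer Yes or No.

No

Total = 146 min; ⌈146/22⌉ = 7.
8 tracks each exceed half the capacity and cannot share a side, forcing at least 8 tape sides.
At least 8 tape sides are required, but only 7 are allowed.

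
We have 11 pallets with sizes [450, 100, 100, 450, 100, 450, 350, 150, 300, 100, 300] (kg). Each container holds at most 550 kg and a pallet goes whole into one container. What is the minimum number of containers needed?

Total = 450 + 450 + 450 + 350 + 300 + 300 + 150 + 100 + 100 + 100 + 100 = 2850 kg.
Lower bound: ⌈2850/550⌉ = 6 containers.
A packing using 6 containers:
  container 1: 450 + 100 = 550
  container 2: 450 + 100 = 550
  container 3: 450 + 100 = 550
  container 4: 350 + 150 = 500
  container 5: 300 + 100 = 400
  container 6: 300 = 300
This matches the lower bound, so 6 is optimal.

6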